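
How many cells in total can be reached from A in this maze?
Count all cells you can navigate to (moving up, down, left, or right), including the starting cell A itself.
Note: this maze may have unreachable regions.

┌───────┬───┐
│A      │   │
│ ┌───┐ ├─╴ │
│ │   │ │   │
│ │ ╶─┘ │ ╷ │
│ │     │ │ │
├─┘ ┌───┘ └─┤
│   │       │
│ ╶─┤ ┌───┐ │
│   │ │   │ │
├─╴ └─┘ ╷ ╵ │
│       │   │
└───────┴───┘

Using BFS/flood-fill to find all reachable cells from A:
Maze size: 6 × 6 = 36 total cells
All cells are reachable — the maze is fully connected.
Reachable cells: 36

Reachable region (· marks reachable cells):

┌───────┬───┐
│A · · ·│· ·│
│ ┌───┐ ├─╴ │
│·│· ·│·│· ·│
│ │ ╶─┘ │ ╷ │
│·│· · ·│·│·│
├─┘ ┌───┘ └─┤
│· ·│· · · ·│
│ ╶─┤ ┌───┐ │
│· ·│·│· ·│·│
├─╴ └─┘ ╷ ╵ │
│· · · ·│· ·│
└───────┴───┘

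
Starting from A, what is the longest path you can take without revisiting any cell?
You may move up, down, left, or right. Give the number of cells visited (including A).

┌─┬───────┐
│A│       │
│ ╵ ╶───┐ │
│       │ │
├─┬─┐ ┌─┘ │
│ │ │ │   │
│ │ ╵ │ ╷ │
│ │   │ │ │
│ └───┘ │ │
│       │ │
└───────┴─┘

Finding longest simple path using DFS:
Start: (0, 0)
Longest path visits 17 cells
Path: A → down → right → up → right → right → right → down → down → left → down → down → left → left → left → up → up

Solution:

┌─┬───────┐
│A│↱ → → ↓│
│ ╵ ╶───┐ │
│↳ ↑    │↓│
├─┬─┐ ┌─┘ │
│B│ │ │↓ ↲│
│ │ ╵ │ ╷ │
│↑│   │↓│ │
│ └───┘ │ │
│↑ ← ← ↲│ │
└───────┴─┘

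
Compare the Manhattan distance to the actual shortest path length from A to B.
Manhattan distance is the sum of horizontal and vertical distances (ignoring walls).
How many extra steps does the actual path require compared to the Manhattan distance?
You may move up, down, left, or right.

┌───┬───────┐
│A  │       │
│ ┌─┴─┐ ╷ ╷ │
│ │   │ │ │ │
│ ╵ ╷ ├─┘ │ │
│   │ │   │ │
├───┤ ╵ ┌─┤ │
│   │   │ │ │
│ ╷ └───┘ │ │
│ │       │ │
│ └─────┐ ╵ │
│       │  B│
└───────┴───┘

Manhattan distance: |5 - 0| + |5 - 0| = 10
Actual path length: 18
Extra steps: 18 - 10 = 8

Solution:

┌───┬───────┐
│A  │    ↱ ↓│
│ ┌─┴─┐ ╷ ╷ │
│↓│↱ ↓│ │↑│↓│
│ ╵ ╷ ├─┘ │ │
│↳ ↑│↓│↱ ↑│↓│
├───┤ ╵ ┌─┤ │
│   │↳ ↑│ │↓│
│ ╷ └───┘ │ │
│ │       │↓│
│ └─────┐ ╵ │
│       │  B│
└───────┴───┘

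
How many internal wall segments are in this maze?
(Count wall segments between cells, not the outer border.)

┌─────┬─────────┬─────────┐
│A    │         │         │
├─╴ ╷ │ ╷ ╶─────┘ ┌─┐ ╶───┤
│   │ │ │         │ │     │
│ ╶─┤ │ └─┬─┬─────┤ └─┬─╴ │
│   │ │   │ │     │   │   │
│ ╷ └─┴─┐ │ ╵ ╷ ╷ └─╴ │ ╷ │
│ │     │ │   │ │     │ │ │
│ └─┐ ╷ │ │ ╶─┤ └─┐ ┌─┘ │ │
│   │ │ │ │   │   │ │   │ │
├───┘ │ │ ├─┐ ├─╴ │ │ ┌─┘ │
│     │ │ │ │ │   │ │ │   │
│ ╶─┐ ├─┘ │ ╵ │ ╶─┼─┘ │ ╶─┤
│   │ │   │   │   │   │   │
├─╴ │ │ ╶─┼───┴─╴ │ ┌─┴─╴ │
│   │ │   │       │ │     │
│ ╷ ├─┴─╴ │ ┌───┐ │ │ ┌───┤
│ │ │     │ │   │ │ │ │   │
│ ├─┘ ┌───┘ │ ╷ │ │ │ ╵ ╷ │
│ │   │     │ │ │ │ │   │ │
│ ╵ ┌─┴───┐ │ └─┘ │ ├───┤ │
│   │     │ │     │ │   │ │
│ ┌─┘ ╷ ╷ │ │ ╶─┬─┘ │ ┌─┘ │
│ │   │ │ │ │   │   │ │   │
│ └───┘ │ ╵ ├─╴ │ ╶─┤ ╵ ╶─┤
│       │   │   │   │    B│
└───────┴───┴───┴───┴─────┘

Counting internal wall segments:
Total internal walls: 144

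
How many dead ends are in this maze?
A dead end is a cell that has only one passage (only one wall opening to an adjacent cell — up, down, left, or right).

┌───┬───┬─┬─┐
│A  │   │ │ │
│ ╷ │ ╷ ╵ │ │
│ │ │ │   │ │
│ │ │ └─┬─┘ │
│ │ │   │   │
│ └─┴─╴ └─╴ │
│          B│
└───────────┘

Checking each cell for number of passages:

Dead ends found at positions:
  (0, 4)
  (0, 5)
  (2, 1)
  (2, 4)
Total dead ends: 4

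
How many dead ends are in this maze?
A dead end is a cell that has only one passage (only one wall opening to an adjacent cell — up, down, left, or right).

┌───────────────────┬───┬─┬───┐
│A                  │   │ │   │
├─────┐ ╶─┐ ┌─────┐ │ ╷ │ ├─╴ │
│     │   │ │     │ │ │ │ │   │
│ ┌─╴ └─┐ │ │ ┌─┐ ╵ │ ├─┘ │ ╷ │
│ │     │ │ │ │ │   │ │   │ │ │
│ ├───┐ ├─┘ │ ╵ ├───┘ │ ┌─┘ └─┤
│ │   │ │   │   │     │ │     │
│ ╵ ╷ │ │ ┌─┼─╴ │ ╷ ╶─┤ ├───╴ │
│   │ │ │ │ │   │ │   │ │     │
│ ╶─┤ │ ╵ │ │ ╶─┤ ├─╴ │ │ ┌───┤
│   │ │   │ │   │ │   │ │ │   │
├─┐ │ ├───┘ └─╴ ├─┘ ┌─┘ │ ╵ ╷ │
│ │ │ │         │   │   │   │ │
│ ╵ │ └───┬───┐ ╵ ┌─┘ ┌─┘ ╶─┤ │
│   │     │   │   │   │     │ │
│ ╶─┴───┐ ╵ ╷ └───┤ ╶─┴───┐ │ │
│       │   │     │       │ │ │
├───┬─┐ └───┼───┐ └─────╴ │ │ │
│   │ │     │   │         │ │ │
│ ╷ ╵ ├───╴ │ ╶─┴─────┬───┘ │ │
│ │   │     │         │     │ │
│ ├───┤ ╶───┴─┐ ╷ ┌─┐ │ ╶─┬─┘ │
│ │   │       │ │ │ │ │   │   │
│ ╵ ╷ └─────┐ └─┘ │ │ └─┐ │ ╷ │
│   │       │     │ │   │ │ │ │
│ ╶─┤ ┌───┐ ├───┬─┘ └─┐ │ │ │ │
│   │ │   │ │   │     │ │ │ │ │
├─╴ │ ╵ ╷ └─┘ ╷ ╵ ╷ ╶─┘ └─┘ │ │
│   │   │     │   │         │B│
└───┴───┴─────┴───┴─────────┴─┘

Checking each cell for number of passages:

Dead ends found at positions:
  (0, 0)
  (0, 12)
  (0, 13)
  (1, 11)
  (2, 1)
  (2, 4)
  (2, 7)
  (2, 14)
  (3, 12)
  (4, 5)
  (5, 8)
  (6, 0)
  (6, 3)
  (7, 11)
  (9, 2)
  (9, 7)
  (11, 7)
  (11, 9)
  (13, 5)
  (13, 10)
  (13, 12)
  (14, 0)
  (14, 14)
Total dead ends: 23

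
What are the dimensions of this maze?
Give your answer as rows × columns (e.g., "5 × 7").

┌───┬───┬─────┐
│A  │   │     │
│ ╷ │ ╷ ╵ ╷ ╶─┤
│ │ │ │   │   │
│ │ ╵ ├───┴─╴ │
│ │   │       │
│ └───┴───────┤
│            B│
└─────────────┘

Counting the maze dimensions:
Rows (vertical): 4
Columns (horizontal): 7
Dimensions: 4 × 7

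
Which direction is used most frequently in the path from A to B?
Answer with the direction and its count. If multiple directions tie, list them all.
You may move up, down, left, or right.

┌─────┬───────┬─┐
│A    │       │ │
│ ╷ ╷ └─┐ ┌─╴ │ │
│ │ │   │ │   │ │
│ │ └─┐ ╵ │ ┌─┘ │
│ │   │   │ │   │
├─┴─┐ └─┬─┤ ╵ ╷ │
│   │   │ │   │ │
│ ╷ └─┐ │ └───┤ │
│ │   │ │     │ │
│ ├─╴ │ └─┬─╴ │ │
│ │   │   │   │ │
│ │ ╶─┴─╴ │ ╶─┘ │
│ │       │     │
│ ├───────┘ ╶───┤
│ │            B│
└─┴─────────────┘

Directions: right, right, down, right, down, right, up, up, right, right, down, left, down, down, right, up, right, down, down, down, down, left, left, down, right, right
Counts: {'right': 10, 'down': 10, 'up': 3, 'left': 3}
Most common: down and right (tied at 10 times each)

Solution:

┌─────┬───────┬─┐
│A → ↓│  ↱ → ↓│ │
│ ╷ ╷ └─┐ ┌─╴ │ │
│ │ │↳ ↓│↑│↓ ↲│ │
│ │ └─┐ ╵ │ ┌─┘ │
│ │   │↳ ↑│↓│↱ ↓│
├─┴─┐ └─┬─┤ ╵ ╷ │
│   │   │ │↳ ↑│↓│
│ ╷ └─┐ │ └───┤ │
│ │   │ │     │↓│
│ ├─╴ │ └─┬─╴ │ │
│ │   │   │   │↓│
│ │ ╶─┴─╴ │ ╶─┘ │
│ │       │↓ ← ↲│
│ ├───────┘ ╶───┤
│ │        ↳ → B│
└─┴─────────────┘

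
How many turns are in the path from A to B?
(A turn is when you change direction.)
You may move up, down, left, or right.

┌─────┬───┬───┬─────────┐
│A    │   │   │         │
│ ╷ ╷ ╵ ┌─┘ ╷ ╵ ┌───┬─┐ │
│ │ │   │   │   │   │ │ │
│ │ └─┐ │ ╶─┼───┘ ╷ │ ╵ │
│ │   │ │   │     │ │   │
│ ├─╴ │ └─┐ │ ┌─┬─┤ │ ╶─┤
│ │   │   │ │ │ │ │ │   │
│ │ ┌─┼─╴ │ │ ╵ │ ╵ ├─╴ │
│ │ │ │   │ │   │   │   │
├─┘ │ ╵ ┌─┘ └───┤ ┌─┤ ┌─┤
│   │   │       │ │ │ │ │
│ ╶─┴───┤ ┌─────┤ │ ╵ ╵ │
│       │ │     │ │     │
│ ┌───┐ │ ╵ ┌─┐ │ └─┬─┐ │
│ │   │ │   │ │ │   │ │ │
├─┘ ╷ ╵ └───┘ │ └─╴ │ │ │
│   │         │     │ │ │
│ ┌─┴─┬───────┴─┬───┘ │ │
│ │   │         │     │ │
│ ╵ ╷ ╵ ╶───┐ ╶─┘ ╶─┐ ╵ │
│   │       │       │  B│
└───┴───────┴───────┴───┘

Directions: right, down, down, right, down, left, down, down, left, down, right, right, right, down, down, left, up, left, down, left, down, down, right, up, right, down, right, up, right, right, right, down, right, right, up, right, right, down, right
Number of turns: 28

Solution:

┌─────┬───┬───┬─────────┐
│A ↓  │   │   │         │
│ ╷ ╷ ╵ ┌─┘ ╷ ╵ ┌───┬─┐ │
│ │↓│   │   │   │   │ │ │
│ │ └─┐ │ ╶─┼───┘ ╷ │ ╵ │
│ │↳ ↓│ │   │     │ │   │
│ ├─╴ │ └─┐ │ ┌─┬─┤ │ ╶─┤
│ │↓ ↲│   │ │ │ │ │ │   │
│ │ ┌─┼─╴ │ │ ╵ │ ╵ ├─╴ │
│ │↓│ │   │ │   │   │   │
├─┘ │ ╵ ┌─┘ └───┤ ┌─┤ ┌─┤
│↓ ↲│   │       │ │ │ │ │
│ ╶─┴───┤ ┌─────┤ │ ╵ ╵ │
│↳ → → ↓│ │     │ │     │
│ ┌───┐ │ ╵ ┌─┐ │ └─┬─┐ │
│ │↓ ↰│↓│   │ │ │   │ │ │
├─┘ ╷ ╵ └───┘ │ └─╴ │ │ │
│↓ ↲│↑ ↲      │     │ │ │
│ ┌─┴─┬───────┴─┬───┘ │ │
│↓│↱ ↓│↱ → → ↓  │↱ → ↓│ │
│ ╵ ╷ ╵ ╶───┐ ╶─┘ ╶─┐ ╵ │
│↳ ↑│↳ ↑    │↳ → ↑  │↳ B│
└───┴───────┴───────┴───┘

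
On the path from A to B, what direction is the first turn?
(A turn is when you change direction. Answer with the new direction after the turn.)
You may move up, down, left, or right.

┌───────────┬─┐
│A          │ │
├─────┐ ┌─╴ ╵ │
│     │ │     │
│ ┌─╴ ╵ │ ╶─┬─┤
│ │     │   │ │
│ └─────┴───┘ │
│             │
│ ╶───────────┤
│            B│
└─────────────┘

Directions: right, right, right, down, down, left, up, left, left, down, down, down, right, right, right, right, right, right
First turn direction: down

Solution:

┌───────────┬─┐
│A → → ↓    │ │
├─────┐ ┌─╴ ╵ │
│↓ ← ↰│↓│     │
│ ┌─╴ ╵ │ ╶─┬─┤
│↓│  ↑ ↲│   │ │
│ └─────┴───┘ │
│↓            │
│ ╶───────────┤
│↳ → → → → → B│
└─────────────┘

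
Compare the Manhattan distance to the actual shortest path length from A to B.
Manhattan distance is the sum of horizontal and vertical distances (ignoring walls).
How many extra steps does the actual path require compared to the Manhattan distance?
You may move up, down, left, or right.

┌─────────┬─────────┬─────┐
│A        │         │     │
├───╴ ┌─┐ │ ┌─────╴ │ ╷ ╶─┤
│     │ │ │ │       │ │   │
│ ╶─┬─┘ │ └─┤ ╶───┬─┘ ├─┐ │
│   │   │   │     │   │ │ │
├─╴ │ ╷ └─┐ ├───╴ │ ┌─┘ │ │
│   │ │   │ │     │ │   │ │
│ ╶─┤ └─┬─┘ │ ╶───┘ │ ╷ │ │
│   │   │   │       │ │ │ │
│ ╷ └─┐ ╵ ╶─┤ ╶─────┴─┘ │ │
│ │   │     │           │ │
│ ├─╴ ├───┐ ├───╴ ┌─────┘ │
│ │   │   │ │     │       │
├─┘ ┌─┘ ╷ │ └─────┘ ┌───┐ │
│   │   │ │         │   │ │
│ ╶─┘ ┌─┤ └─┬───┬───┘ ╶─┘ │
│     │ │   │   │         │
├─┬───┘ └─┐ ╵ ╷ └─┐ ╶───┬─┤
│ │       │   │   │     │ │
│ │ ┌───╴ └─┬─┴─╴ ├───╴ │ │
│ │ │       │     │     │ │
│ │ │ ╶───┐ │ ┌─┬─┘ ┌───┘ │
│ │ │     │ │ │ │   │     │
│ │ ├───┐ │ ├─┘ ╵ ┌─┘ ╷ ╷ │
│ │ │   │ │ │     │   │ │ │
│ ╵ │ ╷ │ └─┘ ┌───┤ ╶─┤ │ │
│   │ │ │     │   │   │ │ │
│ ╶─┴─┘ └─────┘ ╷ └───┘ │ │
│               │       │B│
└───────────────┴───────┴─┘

Manhattan distance: |14 - 0| + |12 - 0| = 26
Actual path length: 78
Extra steps: 78 - 26 = 52

Solution:

┌─────────┬─────────┬─────┐
│A → → → ↓│         │     │
├───╴ ┌─┐ │ ┌─────╴ │ ╷ ╶─┤
│     │ │↓│ │       │ │   │
│ ╶─┬─┘ │ └─┤ ╶───┬─┘ ├─┐ │
│   │   │↳ ↓│     │   │ │ │
├─╴ │ ╷ └─┐ ├───╴ │ ┌─┘ │ │
│   │ │   │↓│     │ │   │ │
│ ╶─┤ └─┬─┘ │ ╶───┘ │ ╷ │ │
│   │   │↓ ↲│       │ │ │ │
│ ╷ └─┐ ╵ ╶─┤ ╶─────┴─┘ │ │
│ │   │  ↳ ↓│           │ │
│ ├─╴ ├───┐ ├───╴ ┌─────┘ │
│ │   │   │↓│     │↱ → → ↓│
├─┘ ┌─┘ ╷ │ └─────┘ ┌───┐ │
│   │   │ │↳ → → → ↑│   │↓│
│ ╶─┘ ┌─┤ └─┬───┬───┘ ╶─┘ │
│     │ │   │   │  ↓ ← ← ↲│
├─┬───┘ └─┐ ╵ ╷ └─┐ ╶───┬─┤
│ │↓ ← ← ↰│   │   │↳ → ↓│ │
│ │ ┌───╴ └─┬─┴─╴ ├───╴ │ │
│ │↓│↱ → ↑  │     │↓ ← ↲│ │
│ │ │ ╶───┐ │ ┌─┬─┘ ┌───┘ │
│ │↓│↑ ← ↰│ │ │ │↓ ↲│  ↱ ↓│
│ │ ├───┐ │ ├─┘ ╵ ┌─┘ ╷ ╷ │
│ │↓│   │↑│ │↓ ← ↲│   │↑│↓│
│ ╵ │ ╷ │ └─┘ ┌───┤ ╶─┤ │ │
│↓ ↲│ │ │↑ ← ↲│↱ ↓│   │↑│↓│
│ ╶─┴─┘ └─────┘ ╷ └───┘ │ │
│↳ → → → → → → ↑│↳ → → ↑│B│
└───────────────┴───────┴─┘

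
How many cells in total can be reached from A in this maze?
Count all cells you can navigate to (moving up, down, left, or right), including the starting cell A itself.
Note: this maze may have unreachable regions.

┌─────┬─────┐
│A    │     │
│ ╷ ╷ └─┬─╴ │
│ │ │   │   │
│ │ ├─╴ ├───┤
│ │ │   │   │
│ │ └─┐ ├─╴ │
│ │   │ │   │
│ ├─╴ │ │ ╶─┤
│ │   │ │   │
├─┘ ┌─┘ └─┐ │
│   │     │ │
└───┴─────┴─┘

Using BFS/flood-fill to find all reachable cells from A:
Maze size: 6 × 6 = 36 total cells
12 cell(s) are walled off and cannot be reached from A.
Reachable cells: 24

Reachable region (· marks reachable cells):

┌─────┬─────┐
│A · ·│     │
│ ╷ ╷ └─┬─╴ │
│·│·│· ·│   │
│ │ ├─╴ ├───┤
│·│·│· ·│   │
│ │ └─┐ ├─╴ │
│·│· ·│·│   │
│ ├─╴ │ │ ╶─┤
│·│· ·│·│   │
├─┘ ┌─┘ └─┐ │
│· ·│· · ·│ │
└───┴─────┴─┘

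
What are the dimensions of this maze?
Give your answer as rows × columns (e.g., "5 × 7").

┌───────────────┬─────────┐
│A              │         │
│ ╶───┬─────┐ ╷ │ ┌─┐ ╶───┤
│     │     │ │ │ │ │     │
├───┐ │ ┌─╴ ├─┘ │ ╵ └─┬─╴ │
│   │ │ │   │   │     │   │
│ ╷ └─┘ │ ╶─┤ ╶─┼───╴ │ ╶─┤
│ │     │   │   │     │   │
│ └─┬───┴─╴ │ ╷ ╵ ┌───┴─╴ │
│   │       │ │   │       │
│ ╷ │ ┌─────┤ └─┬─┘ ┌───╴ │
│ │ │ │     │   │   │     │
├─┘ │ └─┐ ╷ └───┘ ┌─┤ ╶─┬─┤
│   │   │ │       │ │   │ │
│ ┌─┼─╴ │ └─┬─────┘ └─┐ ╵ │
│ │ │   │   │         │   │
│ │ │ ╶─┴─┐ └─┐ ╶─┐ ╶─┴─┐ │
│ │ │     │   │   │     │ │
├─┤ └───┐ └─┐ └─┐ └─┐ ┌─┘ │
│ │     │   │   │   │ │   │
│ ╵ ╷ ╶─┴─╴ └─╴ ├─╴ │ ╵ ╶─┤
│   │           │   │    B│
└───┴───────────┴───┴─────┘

Counting the maze dimensions:
Rows (vertical): 11
Columns (horizontal): 13
Dimensions: 11 × 13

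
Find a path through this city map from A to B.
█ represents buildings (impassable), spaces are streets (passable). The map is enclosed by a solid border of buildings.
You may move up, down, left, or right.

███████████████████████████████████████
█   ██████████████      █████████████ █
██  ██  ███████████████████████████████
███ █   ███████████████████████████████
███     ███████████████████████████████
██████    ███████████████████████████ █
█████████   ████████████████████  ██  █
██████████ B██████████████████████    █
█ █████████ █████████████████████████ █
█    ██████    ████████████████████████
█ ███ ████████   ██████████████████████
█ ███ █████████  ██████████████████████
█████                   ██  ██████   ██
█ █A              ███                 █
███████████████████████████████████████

Finding the shortest path from A to B:
Movement: cardinal only
Path length: 22 steps
Directions: right → right → up → right → right → right → right → right → right → right → right → right → right → up → up → left → up → left → left → left → up → up

Solution:

███████████████████████████████████████
█   ██████████████      █████████████ █
██  ██  ███████████████████████████████
███ █   ███████████████████████████████
███     ███████████████████████████████
██████    ███████████████████████████ █
█████████   ████████████████████  ██  █
██████████ B██████████████████████    █
█ █████████↑█████████████████████████ █
█    ██████↑←←↰████████████████████████
█ ███ ████████↑↰ ██████████████████████
█ ███ █████████↑ ██████████████████████
█████↱→→→→→→→→→↑        ██  ██████   ██
█ █A→↑            ███                 █
███████████████████████████████████████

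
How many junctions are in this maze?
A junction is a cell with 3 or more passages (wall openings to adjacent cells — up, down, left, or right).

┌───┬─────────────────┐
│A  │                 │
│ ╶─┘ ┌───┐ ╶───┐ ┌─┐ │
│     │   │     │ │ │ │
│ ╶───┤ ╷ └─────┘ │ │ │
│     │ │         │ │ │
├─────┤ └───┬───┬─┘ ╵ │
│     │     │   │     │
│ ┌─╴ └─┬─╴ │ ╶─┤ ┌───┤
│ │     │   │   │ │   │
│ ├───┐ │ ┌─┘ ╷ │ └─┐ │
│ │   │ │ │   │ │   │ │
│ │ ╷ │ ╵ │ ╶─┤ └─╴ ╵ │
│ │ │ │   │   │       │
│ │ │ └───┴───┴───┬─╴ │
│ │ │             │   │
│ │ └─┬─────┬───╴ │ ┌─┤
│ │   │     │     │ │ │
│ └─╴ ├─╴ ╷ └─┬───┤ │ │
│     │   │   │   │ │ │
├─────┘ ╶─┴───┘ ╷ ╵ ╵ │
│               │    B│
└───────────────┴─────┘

Checking each cell for number of passages:

Junctions found (3+ passages):
  (0, 5): 3 passages
  (0, 8): 3 passages
  (1, 0): 3 passages
  (3, 9): 3 passages
  (4, 2): 3 passages
  (4, 6): 3 passages
  (6, 9): 3 passages
  (6, 10): 3 passages
  (8, 4): 3 passages
  (10, 3): 3 passages
  (10, 9): 3 passages
Total junctions: 11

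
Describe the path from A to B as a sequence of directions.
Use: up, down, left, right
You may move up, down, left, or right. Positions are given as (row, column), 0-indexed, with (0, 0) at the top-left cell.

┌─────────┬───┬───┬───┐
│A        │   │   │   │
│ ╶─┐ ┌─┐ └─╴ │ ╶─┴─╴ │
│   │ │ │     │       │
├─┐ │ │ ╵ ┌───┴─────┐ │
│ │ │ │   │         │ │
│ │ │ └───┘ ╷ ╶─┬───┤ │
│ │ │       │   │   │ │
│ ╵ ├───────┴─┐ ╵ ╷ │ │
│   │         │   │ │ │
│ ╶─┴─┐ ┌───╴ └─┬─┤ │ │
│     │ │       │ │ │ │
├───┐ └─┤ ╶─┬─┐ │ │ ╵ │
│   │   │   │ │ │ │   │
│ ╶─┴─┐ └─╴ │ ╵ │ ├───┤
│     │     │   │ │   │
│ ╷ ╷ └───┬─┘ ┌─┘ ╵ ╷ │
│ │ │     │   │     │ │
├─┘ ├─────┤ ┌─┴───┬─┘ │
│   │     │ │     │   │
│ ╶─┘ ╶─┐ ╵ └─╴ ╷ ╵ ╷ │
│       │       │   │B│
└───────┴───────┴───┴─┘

Finding the path and converting it to directions:
Path through cells: (0,0) → (1,0) → (1,1) → (2,1) → (3,1) → (4,1) → (4,0) → (5,0) → (5,1) → (5,2) → (6,2) → (6,3) → (7,3) → (7,4) → (7,5) → (6,5) → (6,4) → (5,4) → (5,5) → (5,6) → (5,7) → (6,7) → (7,7) → (7,6) → (8,6) → (8,5) → (9,5) → (10,5) → (10,6) → (10,7) → (9,7) → (9,8) → (10,8) → (10,9) → (9,9) → (9,10) → (10,10)
Directions: down, right, down, down, down, left, down, right, right, down, right, down, right, right, up, left, up, right, right, right, down, down, left, down, left, down, down, right, right, up, right, down, right, up, right, down

Solution:

┌─────────┬───┬───┬───┐
│A        │   │   │   │
│ ╶─┐ ┌─┐ └─╴ │ ╶─┴─╴ │
│↳ ↓│ │ │     │       │
├─┐ │ │ ╵ ┌───┴─────┐ │
│ │↓│ │   │         │ │
│ │ │ └───┘ ╷ ╶─┬───┤ │
│ │↓│       │   │   │ │
│ ╵ ├───────┴─┐ ╵ ╷ │ │
│↓ ↲│         │   │ │ │
│ ╶─┴─┐ ┌───╴ └─┬─┤ │ │
│↳ → ↓│ │↱ → → ↓│ │ │ │
├───┐ └─┤ ╶─┬─┐ │ │ ╵ │
│   │↳ ↓│↑ ↰│ │↓│ │   │
│ ╶─┴─┐ └─╴ │ ╵ │ ├───┤
│     │↳ → ↑│↓ ↲│ │   │
│ ╷ ╷ └───┬─┘ ┌─┘ ╵ ╷ │
│ │ │     │↓ ↲│     │ │
├─┘ ├─────┤ ┌─┴───┬─┘ │
│   │     │↓│  ↱ ↓│↱ ↓│
│ ╶─┘ ╶─┐ ╵ └─╴ ╷ ╵ ╷ │
│       │  ↳ → ↑│↳ ↑│B│
└───────┴───────┴───┴─┘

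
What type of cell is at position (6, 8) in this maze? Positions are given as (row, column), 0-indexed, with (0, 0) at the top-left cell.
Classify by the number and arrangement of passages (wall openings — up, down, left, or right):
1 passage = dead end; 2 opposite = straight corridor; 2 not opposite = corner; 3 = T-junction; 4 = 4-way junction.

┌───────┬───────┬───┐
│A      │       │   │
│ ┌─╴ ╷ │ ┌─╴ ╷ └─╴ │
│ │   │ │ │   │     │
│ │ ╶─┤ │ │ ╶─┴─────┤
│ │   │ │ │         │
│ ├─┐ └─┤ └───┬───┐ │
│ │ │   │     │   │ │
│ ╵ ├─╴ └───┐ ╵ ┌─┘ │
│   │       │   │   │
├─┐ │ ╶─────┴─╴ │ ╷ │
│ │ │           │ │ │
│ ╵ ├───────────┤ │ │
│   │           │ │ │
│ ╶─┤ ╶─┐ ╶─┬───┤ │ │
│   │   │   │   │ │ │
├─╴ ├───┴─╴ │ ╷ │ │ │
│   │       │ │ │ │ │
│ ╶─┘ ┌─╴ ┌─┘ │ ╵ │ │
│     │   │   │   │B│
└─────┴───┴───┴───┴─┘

Checking cell at (6, 8):
Number of passages: 2
Cell type: straight corridor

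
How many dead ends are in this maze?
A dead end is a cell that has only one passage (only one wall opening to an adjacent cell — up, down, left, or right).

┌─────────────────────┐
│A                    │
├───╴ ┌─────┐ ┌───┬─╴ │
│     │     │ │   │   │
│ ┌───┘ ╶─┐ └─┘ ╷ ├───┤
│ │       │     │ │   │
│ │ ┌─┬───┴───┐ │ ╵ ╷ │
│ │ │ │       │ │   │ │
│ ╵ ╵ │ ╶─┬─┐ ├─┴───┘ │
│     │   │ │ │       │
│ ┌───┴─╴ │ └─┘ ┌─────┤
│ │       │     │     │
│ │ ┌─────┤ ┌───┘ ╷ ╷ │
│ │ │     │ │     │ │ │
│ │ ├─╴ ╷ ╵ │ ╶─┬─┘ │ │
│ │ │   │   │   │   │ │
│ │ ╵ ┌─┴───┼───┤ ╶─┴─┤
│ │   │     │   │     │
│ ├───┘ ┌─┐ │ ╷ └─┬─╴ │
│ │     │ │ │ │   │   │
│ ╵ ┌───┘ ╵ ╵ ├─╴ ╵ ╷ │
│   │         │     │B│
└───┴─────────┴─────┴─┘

Checking each cell for number of passages:

Dead ends found at positions:
  (0, 0)
  (1, 6)
  (1, 9)
  (2, 4)
  (3, 2)
  (3, 7)
  (4, 5)
  (4, 6)
  (6, 2)
  (7, 7)
  (7, 10)
  (9, 4)
  (10, 2)
  (10, 7)
  (10, 10)
Total dead ends: 15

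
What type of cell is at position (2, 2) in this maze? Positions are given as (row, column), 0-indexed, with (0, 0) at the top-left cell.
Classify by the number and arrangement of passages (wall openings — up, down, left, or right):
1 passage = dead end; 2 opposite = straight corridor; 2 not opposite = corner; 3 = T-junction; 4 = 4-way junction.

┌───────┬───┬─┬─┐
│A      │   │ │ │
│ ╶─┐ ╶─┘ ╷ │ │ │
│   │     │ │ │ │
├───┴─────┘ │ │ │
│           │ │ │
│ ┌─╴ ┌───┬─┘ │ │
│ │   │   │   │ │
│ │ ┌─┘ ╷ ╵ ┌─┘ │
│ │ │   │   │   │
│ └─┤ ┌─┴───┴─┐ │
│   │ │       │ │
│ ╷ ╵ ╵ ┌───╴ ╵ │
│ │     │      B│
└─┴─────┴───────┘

Checking cell at (2, 2):
Number of passages: 3
Cell type: T-junction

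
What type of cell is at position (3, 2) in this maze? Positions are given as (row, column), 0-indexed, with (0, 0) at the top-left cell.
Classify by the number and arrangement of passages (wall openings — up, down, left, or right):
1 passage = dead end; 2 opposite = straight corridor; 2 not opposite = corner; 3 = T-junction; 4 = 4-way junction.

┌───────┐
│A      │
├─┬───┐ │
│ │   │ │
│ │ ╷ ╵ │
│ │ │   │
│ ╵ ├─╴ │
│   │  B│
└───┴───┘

Checking cell at (3, 2):
Number of passages: 1
Cell type: dead end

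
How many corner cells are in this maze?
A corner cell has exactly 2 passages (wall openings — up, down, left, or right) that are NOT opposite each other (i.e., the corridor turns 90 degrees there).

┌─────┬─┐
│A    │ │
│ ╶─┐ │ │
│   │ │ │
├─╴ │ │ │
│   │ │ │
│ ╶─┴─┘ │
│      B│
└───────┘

Counting corner cells (2 non-opposite passages):
Total corners: 8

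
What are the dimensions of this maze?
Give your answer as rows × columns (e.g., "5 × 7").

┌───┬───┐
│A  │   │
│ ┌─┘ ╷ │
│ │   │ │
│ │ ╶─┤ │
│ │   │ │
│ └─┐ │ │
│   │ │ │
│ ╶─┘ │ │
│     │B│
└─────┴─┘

Counting the maze dimensions:
Rows (vertical): 5
Columns (horizontal): 4
Dimensions: 5 × 4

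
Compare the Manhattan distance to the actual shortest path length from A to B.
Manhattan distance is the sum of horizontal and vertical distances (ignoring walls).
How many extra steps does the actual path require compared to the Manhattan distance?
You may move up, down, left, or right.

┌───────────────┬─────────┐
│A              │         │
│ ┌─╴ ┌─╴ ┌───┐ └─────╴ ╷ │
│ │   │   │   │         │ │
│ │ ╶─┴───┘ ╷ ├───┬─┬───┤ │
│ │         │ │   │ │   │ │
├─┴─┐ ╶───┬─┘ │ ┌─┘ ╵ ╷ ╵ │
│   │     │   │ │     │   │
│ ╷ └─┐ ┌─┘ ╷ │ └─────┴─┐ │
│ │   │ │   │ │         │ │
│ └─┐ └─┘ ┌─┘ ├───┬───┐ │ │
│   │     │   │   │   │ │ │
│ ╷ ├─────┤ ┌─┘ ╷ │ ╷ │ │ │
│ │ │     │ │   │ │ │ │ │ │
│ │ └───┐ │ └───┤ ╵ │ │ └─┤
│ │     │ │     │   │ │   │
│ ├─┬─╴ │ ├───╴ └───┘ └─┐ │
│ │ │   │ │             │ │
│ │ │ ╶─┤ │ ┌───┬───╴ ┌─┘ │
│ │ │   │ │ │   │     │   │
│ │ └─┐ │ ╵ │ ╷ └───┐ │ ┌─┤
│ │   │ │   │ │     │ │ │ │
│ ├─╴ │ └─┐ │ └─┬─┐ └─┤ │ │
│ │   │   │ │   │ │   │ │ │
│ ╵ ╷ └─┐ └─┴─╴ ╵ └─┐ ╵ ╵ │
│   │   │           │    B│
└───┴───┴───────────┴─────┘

Manhattan distance: |12 - 0| + |12 - 0| = 24
Actual path length: 54
Extra steps: 54 - 24 = 30

Solution:

┌───────────────┬─────────┐
│A → ↓          │         │
│ ┌─╴ ┌─╴ ┌───┐ └─────╴ ╷ │
│ │↓ ↲│   │↱ ↓│         │ │
│ │ ╶─┴───┘ ╷ ├───┬─┬───┤ │
│ │↳ → → → ↑│↓│   │ │   │ │
├─┴─┐ ╶───┬─┘ │ ┌─┘ ╵ ╷ ╵ │
│↓ ↰│     │↓ ↲│ │     │   │
│ ╷ └─┐ ┌─┘ ╷ │ └─────┴─┐ │
│↓│↑ ↰│ │↓ ↲│ │         │ │
│ └─┐ └─┘ ┌─┘ ├───┬───┐ │ │
│↳ ↓│↑ ← ↲│   │   │   │ │ │
│ ╷ ├─────┤ ┌─┘ ╷ │ ╷ │ │ │
│ │↓│     │ │   │ │ │ │ │ │
│ │ └───┐ │ └───┤ ╵ │ │ └─┤
│ │↳ → ↓│ │     │   │ │   │
│ ├─┬─╴ │ ├───╴ └───┘ └─┐ │
│ │ │↓ ↲│ │             │ │
│ │ │ ╶─┤ │ ┌───┬───╴ ┌─┘ │
│ │ │↳ ↓│ │ │↱ ↓│     │   │
│ │ └─┐ │ ╵ │ ╷ └───┐ │ ┌─┤
│ │   │↓│   │↑│↳ → ↓│ │ │ │
│ ├─╴ │ └─┐ │ └─┬─┐ └─┤ │ │
│ │   │↳ ↓│ │↑ ↰│ │↳ ↓│ │ │
│ ╵ ╷ └─┐ └─┴─╴ ╵ └─┐ ╵ ╵ │
│   │   │↳ → → ↑    │↳ → B│
└───┴───┴───────────┴─────┘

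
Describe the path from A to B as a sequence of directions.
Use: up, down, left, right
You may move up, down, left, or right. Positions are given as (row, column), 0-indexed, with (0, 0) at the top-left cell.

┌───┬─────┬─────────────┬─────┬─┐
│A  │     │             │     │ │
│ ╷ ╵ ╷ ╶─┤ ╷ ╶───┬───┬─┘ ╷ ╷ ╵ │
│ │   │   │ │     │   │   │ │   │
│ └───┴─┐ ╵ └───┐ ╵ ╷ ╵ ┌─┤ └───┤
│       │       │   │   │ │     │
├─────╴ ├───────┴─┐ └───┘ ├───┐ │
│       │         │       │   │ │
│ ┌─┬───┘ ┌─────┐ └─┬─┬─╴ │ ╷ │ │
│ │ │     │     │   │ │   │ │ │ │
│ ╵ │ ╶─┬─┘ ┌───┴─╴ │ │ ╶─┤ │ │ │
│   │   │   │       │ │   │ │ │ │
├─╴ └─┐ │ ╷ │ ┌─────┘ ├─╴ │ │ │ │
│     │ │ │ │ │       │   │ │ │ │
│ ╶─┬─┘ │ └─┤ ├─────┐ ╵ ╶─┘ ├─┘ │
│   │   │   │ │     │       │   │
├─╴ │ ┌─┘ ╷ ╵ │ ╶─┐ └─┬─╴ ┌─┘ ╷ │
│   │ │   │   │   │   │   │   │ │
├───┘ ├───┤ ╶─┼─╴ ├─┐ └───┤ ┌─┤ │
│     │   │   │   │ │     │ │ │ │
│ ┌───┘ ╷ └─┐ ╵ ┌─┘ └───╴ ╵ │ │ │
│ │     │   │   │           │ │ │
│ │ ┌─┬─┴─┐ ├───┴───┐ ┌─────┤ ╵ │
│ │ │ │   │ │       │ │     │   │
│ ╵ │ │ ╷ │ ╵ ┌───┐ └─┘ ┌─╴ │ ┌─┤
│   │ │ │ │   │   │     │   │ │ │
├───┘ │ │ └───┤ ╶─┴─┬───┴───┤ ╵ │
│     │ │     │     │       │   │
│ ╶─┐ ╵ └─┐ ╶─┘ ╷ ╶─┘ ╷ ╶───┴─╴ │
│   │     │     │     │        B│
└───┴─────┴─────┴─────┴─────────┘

Finding the path and converting it to directions:
Path through cells: (0,0) → (0,1) → (1,1) → (1,2) → (0,2) → (0,3) → (1,3) → (1,4) → (2,4) → (2,5) → (1,5) → (0,5) → (0,6) → (1,6) → (1,7) → (1,8) → (2,8) → (2,9) → (1,9) → (1,10) → (2,10) → (2,11) → (1,11) → (1,12) → (0,12) → (0,13) → (1,13) → (2,13) → (2,14) → (2,15) → (3,15) → (4,15) → (5,15) → (6,15) → (7,15) → (8,15) → (9,15) → (10,15) → (11,15) → (11,14) → (12,14) → (13,14) → (13,15) → (14,15)
Directions: right, down, right, up, right, down, right, down, right, up, up, right, down, right, right, down, right, up, right, down, right, up, right, up, right, down, down, right, right, down, down, down, down, down, down, down, down, down, left, down, down, right, down

Solution:

┌───┬─────┬─────────────┬─────┬─┐
│A ↓│↱ ↓  │↱ ↓          │↱ ↓  │ │
│ ╷ ╵ ╷ ╶─┤ ╷ ╶───┬───┬─┘ ╷ ╷ ╵ │
│ │↳ ↑│↳ ↓│↑│↳ → ↓│↱ ↓│↱ ↑│↓│   │
│ └───┴─┐ ╵ └───┐ ╵ ╷ ╵ ┌─┤ └───┤
│       │↳ ↑    │↳ ↑│↳ ↑│ │↳ → ↓│
├─────╴ ├───────┴─┐ └───┘ ├───┐ │
│       │         │       │   │↓│
│ ┌─┬───┘ ┌─────┐ └─┬─┬─╴ │ ╷ │ │
│ │ │     │     │   │ │   │ │ │↓│
│ ╵ │ ╶─┬─┘ ┌───┴─╴ │ │ ╶─┤ │ │ │
│   │   │   │       │ │   │ │ │↓│
├─╴ └─┐ │ ╷ │ ┌─────┘ ├─╴ │ │ │ │
│     │ │ │ │ │       │   │ │ │↓│
│ ╶─┬─┘ │ └─┤ ├─────┐ ╵ ╶─┘ ├─┘ │
│   │   │   │ │     │       │  ↓│
├─╴ │ ┌─┘ ╷ ╵ │ ╶─┐ └─┬─╴ ┌─┘ ╷ │
│   │ │   │   │   │   │   │   │↓│
├───┘ ├───┤ ╶─┼─╴ ├─┐ └───┤ ┌─┤ │
│     │   │   │   │ │     │ │ │↓│
│ ┌───┘ ╷ └─┐ ╵ ┌─┘ └───╴ ╵ │ │ │
│ │     │   │   │           │ │↓│
│ │ ┌─┬─┴─┐ ├───┴───┐ ┌─────┤ ╵ │
│ │ │ │   │ │       │ │     │↓ ↲│
│ ╵ │ │ ╷ │ ╵ ┌───┐ └─┘ ┌─╴ │ ┌─┤
│   │ │ │ │   │   │     │   │↓│ │
├───┘ │ │ └───┤ ╶─┴─┬───┴───┤ ╵ │
│     │ │     │     │       │↳ ↓│
│ ╶─┐ ╵ └─┐ ╶─┘ ╷ ╶─┘ ╷ ╶───┴─╴ │
│   │     │     │     │        B│
└───┴─────┴─────┴─────┴─────────┘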